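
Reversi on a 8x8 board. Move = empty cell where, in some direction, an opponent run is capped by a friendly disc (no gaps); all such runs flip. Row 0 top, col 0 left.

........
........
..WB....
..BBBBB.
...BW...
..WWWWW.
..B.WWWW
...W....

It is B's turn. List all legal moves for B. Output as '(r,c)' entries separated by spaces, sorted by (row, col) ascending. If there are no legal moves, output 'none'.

(1,1): flips 1 -> legal
(1,2): flips 1 -> legal
(1,3): no bracket -> illegal
(2,1): flips 1 -> legal
(3,1): no bracket -> illegal
(4,1): no bracket -> illegal
(4,2): flips 1 -> legal
(4,5): flips 1 -> legal
(4,6): no bracket -> illegal
(4,7): no bracket -> illegal
(5,1): no bracket -> illegal
(5,7): no bracket -> illegal
(6,1): flips 1 -> legal
(6,3): flips 1 -> legal
(7,2): no bracket -> illegal
(7,4): flips 3 -> legal
(7,5): no bracket -> illegal
(7,6): flips 2 -> legal
(7,7): flips 3 -> legal

Answer: (1,1) (1,2) (2,1) (4,2) (4,5) (6,1) (6,3) (7,4) (7,6) (7,7)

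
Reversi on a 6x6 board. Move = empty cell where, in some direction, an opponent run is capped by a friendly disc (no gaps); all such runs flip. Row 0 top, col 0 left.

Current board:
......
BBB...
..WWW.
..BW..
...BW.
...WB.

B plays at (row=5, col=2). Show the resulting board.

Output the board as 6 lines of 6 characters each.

Answer: ......
BBB...
..WWW.
..BW..
...BW.
..BBB.

Derivation:
Place B at (5,2); scan 8 dirs for brackets.
Dir NW: first cell '.' (not opp) -> no flip
Dir N: first cell '.' (not opp) -> no flip
Dir NE: first cell 'B' (not opp) -> no flip
Dir W: first cell '.' (not opp) -> no flip
Dir E: opp run (5,3) capped by B -> flip
Dir SW: edge -> no flip
Dir S: edge -> no flip
Dir SE: edge -> no flip
All flips: (5,3)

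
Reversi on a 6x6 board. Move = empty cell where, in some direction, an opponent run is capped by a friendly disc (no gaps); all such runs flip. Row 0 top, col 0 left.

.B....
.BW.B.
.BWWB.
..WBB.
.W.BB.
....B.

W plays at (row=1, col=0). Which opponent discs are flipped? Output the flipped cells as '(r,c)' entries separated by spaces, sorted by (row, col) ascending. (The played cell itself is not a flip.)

Answer: (1,1) (2,1)

Derivation:
Dir NW: edge -> no flip
Dir N: first cell '.' (not opp) -> no flip
Dir NE: opp run (0,1), next=edge -> no flip
Dir W: edge -> no flip
Dir E: opp run (1,1) capped by W -> flip
Dir SW: edge -> no flip
Dir S: first cell '.' (not opp) -> no flip
Dir SE: opp run (2,1) capped by W -> flip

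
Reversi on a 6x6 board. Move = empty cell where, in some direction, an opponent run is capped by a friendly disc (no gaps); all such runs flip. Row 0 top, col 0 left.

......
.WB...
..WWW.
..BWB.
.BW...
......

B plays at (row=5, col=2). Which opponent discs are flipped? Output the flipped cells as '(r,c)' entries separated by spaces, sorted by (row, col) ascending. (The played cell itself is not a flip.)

Answer: (4,2)

Derivation:
Dir NW: first cell 'B' (not opp) -> no flip
Dir N: opp run (4,2) capped by B -> flip
Dir NE: first cell '.' (not opp) -> no flip
Dir W: first cell '.' (not opp) -> no flip
Dir E: first cell '.' (not opp) -> no flip
Dir SW: edge -> no flip
Dir S: edge -> no flip
Dir SE: edge -> no flip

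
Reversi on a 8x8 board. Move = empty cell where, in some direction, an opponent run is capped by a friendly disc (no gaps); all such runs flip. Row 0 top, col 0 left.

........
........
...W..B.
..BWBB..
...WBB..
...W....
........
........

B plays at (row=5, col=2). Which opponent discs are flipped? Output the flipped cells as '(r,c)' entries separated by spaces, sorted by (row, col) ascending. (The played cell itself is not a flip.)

Dir NW: first cell '.' (not opp) -> no flip
Dir N: first cell '.' (not opp) -> no flip
Dir NE: opp run (4,3) capped by B -> flip
Dir W: first cell '.' (not opp) -> no flip
Dir E: opp run (5,3), next='.' -> no flip
Dir SW: first cell '.' (not opp) -> no flip
Dir S: first cell '.' (not opp) -> no flip
Dir SE: first cell '.' (not opp) -> no flip

Answer: (4,3)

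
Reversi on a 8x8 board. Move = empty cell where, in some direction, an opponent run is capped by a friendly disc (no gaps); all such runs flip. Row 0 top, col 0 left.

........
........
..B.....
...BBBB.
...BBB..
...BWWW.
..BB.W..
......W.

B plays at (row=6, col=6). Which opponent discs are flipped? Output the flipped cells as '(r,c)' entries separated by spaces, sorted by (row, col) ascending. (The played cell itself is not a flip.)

Answer: (5,5)

Derivation:
Dir NW: opp run (5,5) capped by B -> flip
Dir N: opp run (5,6), next='.' -> no flip
Dir NE: first cell '.' (not opp) -> no flip
Dir W: opp run (6,5), next='.' -> no flip
Dir E: first cell '.' (not opp) -> no flip
Dir SW: first cell '.' (not opp) -> no flip
Dir S: opp run (7,6), next=edge -> no flip
Dir SE: first cell '.' (not opp) -> no flip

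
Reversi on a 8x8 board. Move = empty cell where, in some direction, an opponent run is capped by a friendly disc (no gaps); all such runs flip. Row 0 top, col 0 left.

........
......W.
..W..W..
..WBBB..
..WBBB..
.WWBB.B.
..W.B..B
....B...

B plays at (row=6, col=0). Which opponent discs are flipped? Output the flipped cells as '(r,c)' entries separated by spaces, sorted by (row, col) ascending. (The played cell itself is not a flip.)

Answer: (4,2) (5,1)

Derivation:
Dir NW: edge -> no flip
Dir N: first cell '.' (not opp) -> no flip
Dir NE: opp run (5,1) (4,2) capped by B -> flip
Dir W: edge -> no flip
Dir E: first cell '.' (not opp) -> no flip
Dir SW: edge -> no flip
Dir S: first cell '.' (not opp) -> no flip
Dir SE: first cell '.' (not opp) -> no flip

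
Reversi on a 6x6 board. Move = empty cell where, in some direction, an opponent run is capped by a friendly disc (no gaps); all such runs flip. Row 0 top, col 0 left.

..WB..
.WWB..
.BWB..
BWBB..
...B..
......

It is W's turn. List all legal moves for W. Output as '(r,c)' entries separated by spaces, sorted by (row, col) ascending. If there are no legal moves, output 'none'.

(0,4): flips 2 -> legal
(1,0): no bracket -> illegal
(1,4): flips 1 -> legal
(2,0): flips 1 -> legal
(2,4): flips 2 -> legal
(3,4): flips 3 -> legal
(4,0): no bracket -> illegal
(4,1): no bracket -> illegal
(4,2): flips 1 -> legal
(4,4): flips 1 -> legal
(5,2): no bracket -> illegal
(5,3): no bracket -> illegal
(5,4): no bracket -> illegal

Answer: (0,4) (1,4) (2,0) (2,4) (3,4) (4,2) (4,4)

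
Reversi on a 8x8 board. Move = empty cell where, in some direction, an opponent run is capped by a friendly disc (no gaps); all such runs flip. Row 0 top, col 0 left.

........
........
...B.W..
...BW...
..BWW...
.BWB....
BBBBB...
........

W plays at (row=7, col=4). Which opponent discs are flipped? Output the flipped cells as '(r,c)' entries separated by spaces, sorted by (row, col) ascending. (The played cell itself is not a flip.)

Dir NW: opp run (6,3) capped by W -> flip
Dir N: opp run (6,4), next='.' -> no flip
Dir NE: first cell '.' (not opp) -> no flip
Dir W: first cell '.' (not opp) -> no flip
Dir E: first cell '.' (not opp) -> no flip
Dir SW: edge -> no flip
Dir S: edge -> no flip
Dir SE: edge -> no flip

Answer: (6,3)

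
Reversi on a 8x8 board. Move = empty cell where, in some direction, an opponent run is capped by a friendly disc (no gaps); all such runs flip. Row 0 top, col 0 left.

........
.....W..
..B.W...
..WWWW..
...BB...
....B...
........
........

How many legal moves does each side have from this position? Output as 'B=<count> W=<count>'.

-- B to move --
(0,4): no bracket -> illegal
(0,5): no bracket -> illegal
(0,6): no bracket -> illegal
(1,3): no bracket -> illegal
(1,4): flips 2 -> legal
(1,6): no bracket -> illegal
(2,1): flips 1 -> legal
(2,3): flips 1 -> legal
(2,5): flips 1 -> legal
(2,6): flips 1 -> legal
(3,1): no bracket -> illegal
(3,6): no bracket -> illegal
(4,1): no bracket -> illegal
(4,2): flips 1 -> legal
(4,5): no bracket -> illegal
(4,6): no bracket -> illegal
B mobility = 6
-- W to move --
(1,1): flips 1 -> legal
(1,2): flips 1 -> legal
(1,3): no bracket -> illegal
(2,1): no bracket -> illegal
(2,3): no bracket -> illegal
(3,1): no bracket -> illegal
(4,2): no bracket -> illegal
(4,5): no bracket -> illegal
(5,2): flips 1 -> legal
(5,3): flips 2 -> legal
(5,5): flips 1 -> legal
(6,3): no bracket -> illegal
(6,4): flips 2 -> legal
(6,5): flips 2 -> legal
W mobility = 7

Answer: B=6 W=7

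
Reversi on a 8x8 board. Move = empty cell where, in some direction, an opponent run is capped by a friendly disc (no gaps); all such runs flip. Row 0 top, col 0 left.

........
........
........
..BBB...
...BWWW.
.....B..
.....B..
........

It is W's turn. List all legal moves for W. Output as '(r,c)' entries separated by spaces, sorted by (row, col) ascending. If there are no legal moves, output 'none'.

(2,1): no bracket -> illegal
(2,2): flips 1 -> legal
(2,3): flips 1 -> legal
(2,4): flips 1 -> legal
(2,5): no bracket -> illegal
(3,1): no bracket -> illegal
(3,5): no bracket -> illegal
(4,1): no bracket -> illegal
(4,2): flips 1 -> legal
(5,2): no bracket -> illegal
(5,3): no bracket -> illegal
(5,4): no bracket -> illegal
(5,6): no bracket -> illegal
(6,4): flips 1 -> legal
(6,6): flips 1 -> legal
(7,4): no bracket -> illegal
(7,5): flips 2 -> legal
(7,6): no bracket -> illegal

Answer: (2,2) (2,3) (2,4) (4,2) (6,4) (6,6) (7,5)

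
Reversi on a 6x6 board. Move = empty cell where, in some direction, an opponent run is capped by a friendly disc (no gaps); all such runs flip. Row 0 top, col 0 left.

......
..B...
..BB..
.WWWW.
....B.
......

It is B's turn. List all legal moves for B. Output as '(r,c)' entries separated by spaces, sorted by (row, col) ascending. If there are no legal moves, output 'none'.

(2,0): no bracket -> illegal
(2,1): no bracket -> illegal
(2,4): flips 1 -> legal
(2,5): no bracket -> illegal
(3,0): no bracket -> illegal
(3,5): no bracket -> illegal
(4,0): flips 1 -> legal
(4,1): flips 1 -> legal
(4,2): flips 1 -> legal
(4,3): flips 1 -> legal
(4,5): flips 1 -> legal

Answer: (2,4) (4,0) (4,1) (4,2) (4,3) (4,5)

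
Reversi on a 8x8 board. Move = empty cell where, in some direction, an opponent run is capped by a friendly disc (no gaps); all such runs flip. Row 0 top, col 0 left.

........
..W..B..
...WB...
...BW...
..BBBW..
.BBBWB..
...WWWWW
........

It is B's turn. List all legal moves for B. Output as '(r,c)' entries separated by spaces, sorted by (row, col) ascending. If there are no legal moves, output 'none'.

(0,1): no bracket -> illegal
(0,2): no bracket -> illegal
(0,3): no bracket -> illegal
(1,1): no bracket -> illegal
(1,3): flips 1 -> legal
(1,4): no bracket -> illegal
(2,1): no bracket -> illegal
(2,2): flips 1 -> legal
(2,5): flips 1 -> legal
(3,2): no bracket -> illegal
(3,5): flips 2 -> legal
(3,6): no bracket -> illegal
(4,6): flips 1 -> legal
(5,6): no bracket -> illegal
(5,7): no bracket -> illegal
(6,2): no bracket -> illegal
(7,2): no bracket -> illegal
(7,3): flips 2 -> legal
(7,4): flips 3 -> legal
(7,5): flips 2 -> legal
(7,6): flips 2 -> legal
(7,7): flips 1 -> legal

Answer: (1,3) (2,2) (2,5) (3,5) (4,6) (7,3) (7,4) (7,5) (7,6) (7,7)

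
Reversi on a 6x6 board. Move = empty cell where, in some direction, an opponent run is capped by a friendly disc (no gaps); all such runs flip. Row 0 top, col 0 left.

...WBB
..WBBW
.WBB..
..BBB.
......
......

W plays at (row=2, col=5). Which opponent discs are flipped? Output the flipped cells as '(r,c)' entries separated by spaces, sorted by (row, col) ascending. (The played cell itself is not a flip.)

Answer: (1,4)

Derivation:
Dir NW: opp run (1,4) capped by W -> flip
Dir N: first cell 'W' (not opp) -> no flip
Dir NE: edge -> no flip
Dir W: first cell '.' (not opp) -> no flip
Dir E: edge -> no flip
Dir SW: opp run (3,4), next='.' -> no flip
Dir S: first cell '.' (not opp) -> no flip
Dir SE: edge -> no flip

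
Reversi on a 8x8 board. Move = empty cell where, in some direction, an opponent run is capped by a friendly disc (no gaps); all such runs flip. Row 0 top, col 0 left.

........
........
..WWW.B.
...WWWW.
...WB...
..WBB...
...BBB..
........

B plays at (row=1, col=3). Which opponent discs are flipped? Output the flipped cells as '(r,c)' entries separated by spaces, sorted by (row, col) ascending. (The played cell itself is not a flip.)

Dir NW: first cell '.' (not opp) -> no flip
Dir N: first cell '.' (not opp) -> no flip
Dir NE: first cell '.' (not opp) -> no flip
Dir W: first cell '.' (not opp) -> no flip
Dir E: first cell '.' (not opp) -> no flip
Dir SW: opp run (2,2), next='.' -> no flip
Dir S: opp run (2,3) (3,3) (4,3) capped by B -> flip
Dir SE: opp run (2,4) (3,5), next='.' -> no flip

Answer: (2,3) (3,3) (4,3)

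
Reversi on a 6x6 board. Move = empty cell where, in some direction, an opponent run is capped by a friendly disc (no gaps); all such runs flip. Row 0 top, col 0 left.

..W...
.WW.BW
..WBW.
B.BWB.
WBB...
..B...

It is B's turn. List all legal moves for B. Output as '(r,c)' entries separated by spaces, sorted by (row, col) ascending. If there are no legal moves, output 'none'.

(0,0): no bracket -> illegal
(0,1): flips 1 -> legal
(0,3): no bracket -> illegal
(0,4): no bracket -> illegal
(0,5): no bracket -> illegal
(1,0): no bracket -> illegal
(1,3): no bracket -> illegal
(2,0): no bracket -> illegal
(2,1): flips 1 -> legal
(2,5): flips 1 -> legal
(3,1): no bracket -> illegal
(3,5): no bracket -> illegal
(4,3): flips 1 -> legal
(4,4): no bracket -> illegal
(5,0): flips 1 -> legal
(5,1): no bracket -> illegal

Answer: (0,1) (2,1) (2,5) (4,3) (5,0)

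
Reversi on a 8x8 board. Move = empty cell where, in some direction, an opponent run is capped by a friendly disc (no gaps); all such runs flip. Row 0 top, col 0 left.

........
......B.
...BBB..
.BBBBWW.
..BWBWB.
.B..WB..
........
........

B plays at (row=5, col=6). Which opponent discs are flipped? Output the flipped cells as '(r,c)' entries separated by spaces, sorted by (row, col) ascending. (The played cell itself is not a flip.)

Answer: (4,5)

Derivation:
Dir NW: opp run (4,5) capped by B -> flip
Dir N: first cell 'B' (not opp) -> no flip
Dir NE: first cell '.' (not opp) -> no flip
Dir W: first cell 'B' (not opp) -> no flip
Dir E: first cell '.' (not opp) -> no flip
Dir SW: first cell '.' (not opp) -> no flip
Dir S: first cell '.' (not opp) -> no flip
Dir SE: first cell '.' (not opp) -> no flip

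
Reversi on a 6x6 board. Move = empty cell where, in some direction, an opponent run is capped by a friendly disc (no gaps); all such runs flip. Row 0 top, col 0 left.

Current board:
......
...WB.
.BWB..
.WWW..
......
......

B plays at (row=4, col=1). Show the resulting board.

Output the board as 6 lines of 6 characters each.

Answer: ......
...WB.
.BWB..
.BBW..
.B....
......

Derivation:
Place B at (4,1); scan 8 dirs for brackets.
Dir NW: first cell '.' (not opp) -> no flip
Dir N: opp run (3,1) capped by B -> flip
Dir NE: opp run (3,2) capped by B -> flip
Dir W: first cell '.' (not opp) -> no flip
Dir E: first cell '.' (not opp) -> no flip
Dir SW: first cell '.' (not opp) -> no flip
Dir S: first cell '.' (not opp) -> no flip
Dir SE: first cell '.' (not opp) -> no flip
All flips: (3,1) (3,2)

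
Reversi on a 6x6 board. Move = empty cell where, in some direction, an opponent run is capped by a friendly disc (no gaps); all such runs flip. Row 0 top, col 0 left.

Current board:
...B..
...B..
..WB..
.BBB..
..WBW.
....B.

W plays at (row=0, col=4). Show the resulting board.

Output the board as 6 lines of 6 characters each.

Answer: ...BW.
...W..
..WB..
.BBB..
..WBW.
....B.

Derivation:
Place W at (0,4); scan 8 dirs for brackets.
Dir NW: edge -> no flip
Dir N: edge -> no flip
Dir NE: edge -> no flip
Dir W: opp run (0,3), next='.' -> no flip
Dir E: first cell '.' (not opp) -> no flip
Dir SW: opp run (1,3) capped by W -> flip
Dir S: first cell '.' (not opp) -> no flip
Dir SE: first cell '.' (not opp) -> no flip
All flips: (1,3)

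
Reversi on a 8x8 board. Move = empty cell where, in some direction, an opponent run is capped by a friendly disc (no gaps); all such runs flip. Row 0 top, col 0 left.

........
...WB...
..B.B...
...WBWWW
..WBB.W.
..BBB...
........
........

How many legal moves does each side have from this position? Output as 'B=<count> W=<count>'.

Answer: B=10 W=8

Derivation:
-- B to move --
(0,2): flips 1 -> legal
(0,3): no bracket -> illegal
(0,4): flips 1 -> legal
(1,2): flips 1 -> legal
(2,3): flips 1 -> legal
(2,5): no bracket -> illegal
(2,6): flips 1 -> legal
(2,7): no bracket -> illegal
(3,1): flips 1 -> legal
(3,2): flips 2 -> legal
(4,1): flips 1 -> legal
(4,5): no bracket -> illegal
(4,7): no bracket -> illegal
(5,1): flips 2 -> legal
(5,5): no bracket -> illegal
(5,6): no bracket -> illegal
(5,7): flips 2 -> legal
B mobility = 10
-- W to move --
(0,3): no bracket -> illegal
(0,4): no bracket -> illegal
(0,5): no bracket -> illegal
(1,1): flips 1 -> legal
(1,2): no bracket -> illegal
(1,5): flips 2 -> legal
(2,1): no bracket -> illegal
(2,3): no bracket -> illegal
(2,5): no bracket -> illegal
(3,1): flips 1 -> legal
(3,2): no bracket -> illegal
(4,1): no bracket -> illegal
(4,5): flips 2 -> legal
(5,1): no bracket -> illegal
(5,5): flips 1 -> legal
(6,1): no bracket -> illegal
(6,2): flips 3 -> legal
(6,3): flips 2 -> legal
(6,4): flips 1 -> legal
(6,5): no bracket -> illegal
W mobility = 8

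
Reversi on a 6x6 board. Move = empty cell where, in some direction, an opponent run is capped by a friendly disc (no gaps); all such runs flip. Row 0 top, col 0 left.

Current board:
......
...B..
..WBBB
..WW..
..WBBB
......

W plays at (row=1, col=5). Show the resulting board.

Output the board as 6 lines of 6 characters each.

Answer: ......
...B.W
..WBWB
..WW..
..WBBB
......

Derivation:
Place W at (1,5); scan 8 dirs for brackets.
Dir NW: first cell '.' (not opp) -> no flip
Dir N: first cell '.' (not opp) -> no flip
Dir NE: edge -> no flip
Dir W: first cell '.' (not opp) -> no flip
Dir E: edge -> no flip
Dir SW: opp run (2,4) capped by W -> flip
Dir S: opp run (2,5), next='.' -> no flip
Dir SE: edge -> no flip
All flips: (2,4)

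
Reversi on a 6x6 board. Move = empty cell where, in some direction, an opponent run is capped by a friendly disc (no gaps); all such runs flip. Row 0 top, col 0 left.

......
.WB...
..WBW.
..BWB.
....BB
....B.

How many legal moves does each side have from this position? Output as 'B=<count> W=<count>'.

Answer: B=6 W=6

Derivation:
-- B to move --
(0,0): flips 3 -> legal
(0,1): no bracket -> illegal
(0,2): no bracket -> illegal
(1,0): flips 1 -> legal
(1,3): no bracket -> illegal
(1,4): flips 1 -> legal
(1,5): no bracket -> illegal
(2,0): no bracket -> illegal
(2,1): flips 1 -> legal
(2,5): flips 1 -> legal
(3,1): no bracket -> illegal
(3,5): no bracket -> illegal
(4,2): no bracket -> illegal
(4,3): flips 1 -> legal
B mobility = 6
-- W to move --
(0,1): no bracket -> illegal
(0,2): flips 1 -> legal
(0,3): no bracket -> illegal
(1,3): flips 2 -> legal
(1,4): no bracket -> illegal
(2,1): no bracket -> illegal
(2,5): no bracket -> illegal
(3,1): flips 1 -> legal
(3,5): flips 1 -> legal
(4,1): no bracket -> illegal
(4,2): flips 1 -> legal
(4,3): no bracket -> illegal
(5,3): no bracket -> illegal
(5,5): flips 1 -> legal
W mobility = 6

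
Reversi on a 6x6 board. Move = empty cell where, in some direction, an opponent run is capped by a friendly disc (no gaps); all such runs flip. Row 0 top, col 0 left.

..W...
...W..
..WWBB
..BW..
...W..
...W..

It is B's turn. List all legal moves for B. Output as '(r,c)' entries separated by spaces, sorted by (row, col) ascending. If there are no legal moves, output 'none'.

(0,1): no bracket -> illegal
(0,3): no bracket -> illegal
(0,4): no bracket -> illegal
(1,1): no bracket -> illegal
(1,2): flips 1 -> legal
(1,4): flips 1 -> legal
(2,1): flips 2 -> legal
(3,1): no bracket -> illegal
(3,4): flips 1 -> legal
(4,2): flips 1 -> legal
(4,4): no bracket -> illegal
(5,2): no bracket -> illegal
(5,4): flips 1 -> legal

Answer: (1,2) (1,4) (2,1) (3,4) (4,2) (5,4)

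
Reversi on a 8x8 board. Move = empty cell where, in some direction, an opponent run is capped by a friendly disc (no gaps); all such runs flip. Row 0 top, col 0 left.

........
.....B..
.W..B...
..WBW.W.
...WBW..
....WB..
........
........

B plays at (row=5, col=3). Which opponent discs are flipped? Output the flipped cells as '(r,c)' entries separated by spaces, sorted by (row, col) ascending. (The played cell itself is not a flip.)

Answer: (4,3) (5,4)

Derivation:
Dir NW: first cell '.' (not opp) -> no flip
Dir N: opp run (4,3) capped by B -> flip
Dir NE: first cell 'B' (not opp) -> no flip
Dir W: first cell '.' (not opp) -> no flip
Dir E: opp run (5,4) capped by B -> flip
Dir SW: first cell '.' (not opp) -> no flip
Dir S: first cell '.' (not opp) -> no flip
Dir SE: first cell '.' (not opp) -> no flip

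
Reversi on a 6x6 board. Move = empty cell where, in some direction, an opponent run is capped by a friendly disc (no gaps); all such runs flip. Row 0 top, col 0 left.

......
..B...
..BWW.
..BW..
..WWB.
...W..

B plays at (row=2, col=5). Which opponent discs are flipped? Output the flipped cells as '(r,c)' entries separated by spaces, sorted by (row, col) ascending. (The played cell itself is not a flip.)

Dir NW: first cell '.' (not opp) -> no flip
Dir N: first cell '.' (not opp) -> no flip
Dir NE: edge -> no flip
Dir W: opp run (2,4) (2,3) capped by B -> flip
Dir E: edge -> no flip
Dir SW: first cell '.' (not opp) -> no flip
Dir S: first cell '.' (not opp) -> no flip
Dir SE: edge -> no flip

Answer: (2,3) (2,4)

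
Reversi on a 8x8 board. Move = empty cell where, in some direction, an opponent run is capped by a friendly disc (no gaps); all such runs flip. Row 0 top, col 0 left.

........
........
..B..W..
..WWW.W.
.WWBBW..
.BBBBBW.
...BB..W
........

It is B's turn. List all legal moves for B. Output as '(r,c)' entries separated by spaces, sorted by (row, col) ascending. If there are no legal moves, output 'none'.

Answer: (1,6) (2,1) (2,3) (2,4) (2,7) (3,0) (3,1) (3,5) (4,0) (4,6) (5,7)

Derivation:
(1,4): no bracket -> illegal
(1,5): no bracket -> illegal
(1,6): flips 2 -> legal
(2,1): flips 1 -> legal
(2,3): flips 1 -> legal
(2,4): flips 3 -> legal
(2,6): no bracket -> illegal
(2,7): flips 2 -> legal
(3,0): flips 1 -> legal
(3,1): flips 2 -> legal
(3,5): flips 1 -> legal
(3,7): no bracket -> illegal
(4,0): flips 2 -> legal
(4,6): flips 1 -> legal
(4,7): no bracket -> illegal
(5,0): no bracket -> illegal
(5,7): flips 1 -> legal
(6,5): no bracket -> illegal
(6,6): no bracket -> illegal
(7,6): no bracket -> illegal
(7,7): no bracket -> illegal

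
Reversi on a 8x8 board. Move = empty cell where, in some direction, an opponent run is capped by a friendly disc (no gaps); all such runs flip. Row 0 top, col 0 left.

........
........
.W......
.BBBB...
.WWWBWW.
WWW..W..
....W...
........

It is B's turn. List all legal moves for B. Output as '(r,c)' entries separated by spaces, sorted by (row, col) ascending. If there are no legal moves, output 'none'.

(1,0): flips 1 -> legal
(1,1): flips 1 -> legal
(1,2): no bracket -> illegal
(2,0): no bracket -> illegal
(2,2): no bracket -> illegal
(3,0): no bracket -> illegal
(3,5): no bracket -> illegal
(3,6): no bracket -> illegal
(3,7): no bracket -> illegal
(4,0): flips 3 -> legal
(4,7): flips 2 -> legal
(5,3): flips 2 -> legal
(5,4): flips 1 -> legal
(5,6): flips 1 -> legal
(5,7): no bracket -> illegal
(6,0): flips 2 -> legal
(6,1): flips 4 -> legal
(6,2): flips 2 -> legal
(6,3): no bracket -> illegal
(6,5): no bracket -> illegal
(6,6): flips 1 -> legal
(7,3): no bracket -> illegal
(7,4): no bracket -> illegal
(7,5): no bracket -> illegal

Answer: (1,0) (1,1) (4,0) (4,7) (5,3) (5,4) (5,6) (6,0) (6,1) (6,2) (6,6)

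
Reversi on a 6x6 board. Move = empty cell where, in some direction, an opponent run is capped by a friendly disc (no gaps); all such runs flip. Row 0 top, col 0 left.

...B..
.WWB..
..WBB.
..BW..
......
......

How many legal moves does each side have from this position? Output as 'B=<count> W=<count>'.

-- B to move --
(0,0): no bracket -> illegal
(0,1): flips 1 -> legal
(0,2): flips 2 -> legal
(1,0): flips 2 -> legal
(2,0): no bracket -> illegal
(2,1): flips 2 -> legal
(3,1): flips 1 -> legal
(3,4): flips 1 -> legal
(4,2): flips 1 -> legal
(4,3): flips 1 -> legal
(4,4): no bracket -> illegal
B mobility = 8
-- W to move --
(0,2): no bracket -> illegal
(0,4): flips 1 -> legal
(1,4): flips 1 -> legal
(1,5): flips 1 -> legal
(2,1): no bracket -> illegal
(2,5): flips 2 -> legal
(3,1): flips 1 -> legal
(3,4): flips 1 -> legal
(3,5): no bracket -> illegal
(4,1): no bracket -> illegal
(4,2): flips 1 -> legal
(4,3): no bracket -> illegal
W mobility = 7

Answer: B=8 W=7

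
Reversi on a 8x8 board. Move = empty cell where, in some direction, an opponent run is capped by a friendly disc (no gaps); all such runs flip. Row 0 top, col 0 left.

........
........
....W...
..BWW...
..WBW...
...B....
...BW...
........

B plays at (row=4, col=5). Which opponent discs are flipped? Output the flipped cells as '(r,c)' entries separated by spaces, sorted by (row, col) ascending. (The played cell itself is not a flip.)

Answer: (4,4)

Derivation:
Dir NW: opp run (3,4), next='.' -> no flip
Dir N: first cell '.' (not opp) -> no flip
Dir NE: first cell '.' (not opp) -> no flip
Dir W: opp run (4,4) capped by B -> flip
Dir E: first cell '.' (not opp) -> no flip
Dir SW: first cell '.' (not opp) -> no flip
Dir S: first cell '.' (not opp) -> no flip
Dir SE: first cell '.' (not opp) -> no flip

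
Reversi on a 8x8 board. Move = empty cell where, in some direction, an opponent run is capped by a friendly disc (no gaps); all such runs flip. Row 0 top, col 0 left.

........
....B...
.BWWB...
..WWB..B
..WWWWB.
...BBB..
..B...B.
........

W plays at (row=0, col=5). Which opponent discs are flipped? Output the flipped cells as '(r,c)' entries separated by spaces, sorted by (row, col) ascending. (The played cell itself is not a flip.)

Answer: (1,4)

Derivation:
Dir NW: edge -> no flip
Dir N: edge -> no flip
Dir NE: edge -> no flip
Dir W: first cell '.' (not opp) -> no flip
Dir E: first cell '.' (not opp) -> no flip
Dir SW: opp run (1,4) capped by W -> flip
Dir S: first cell '.' (not opp) -> no flip
Dir SE: first cell '.' (not opp) -> no flip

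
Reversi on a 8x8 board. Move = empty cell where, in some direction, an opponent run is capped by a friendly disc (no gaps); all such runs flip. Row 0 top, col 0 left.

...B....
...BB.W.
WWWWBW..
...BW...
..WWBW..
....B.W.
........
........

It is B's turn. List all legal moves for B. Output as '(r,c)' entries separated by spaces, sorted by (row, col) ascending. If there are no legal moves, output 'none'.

(0,5): no bracket -> illegal
(0,6): no bracket -> illegal
(0,7): no bracket -> illegal
(1,0): no bracket -> illegal
(1,1): flips 1 -> legal
(1,2): no bracket -> illegal
(1,5): no bracket -> illegal
(1,7): no bracket -> illegal
(2,6): flips 1 -> legal
(2,7): no bracket -> illegal
(3,0): no bracket -> illegal
(3,1): flips 1 -> legal
(3,2): flips 2 -> legal
(3,5): flips 1 -> legal
(3,6): flips 2 -> legal
(4,1): flips 2 -> legal
(4,6): flips 1 -> legal
(4,7): no bracket -> illegal
(5,1): flips 1 -> legal
(5,2): no bracket -> illegal
(5,3): flips 1 -> legal
(5,5): no bracket -> illegal
(5,7): no bracket -> illegal
(6,5): no bracket -> illegal
(6,6): no bracket -> illegal
(6,7): no bracket -> illegal

Answer: (1,1) (2,6) (3,1) (3,2) (3,5) (3,6) (4,1) (4,6) (5,1) (5,3)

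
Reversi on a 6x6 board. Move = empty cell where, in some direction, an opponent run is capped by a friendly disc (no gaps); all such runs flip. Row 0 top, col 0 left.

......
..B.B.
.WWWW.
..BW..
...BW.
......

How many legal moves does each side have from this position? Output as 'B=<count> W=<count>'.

-- B to move --
(1,0): flips 1 -> legal
(1,1): no bracket -> illegal
(1,3): flips 2 -> legal
(1,5): no bracket -> illegal
(2,0): no bracket -> illegal
(2,5): no bracket -> illegal
(3,0): flips 1 -> legal
(3,1): no bracket -> illegal
(3,4): flips 3 -> legal
(3,5): no bracket -> illegal
(4,2): no bracket -> illegal
(4,5): flips 1 -> legal
(5,3): no bracket -> illegal
(5,4): no bracket -> illegal
(5,5): no bracket -> illegal
B mobility = 5
-- W to move --
(0,1): flips 1 -> legal
(0,2): flips 1 -> legal
(0,3): flips 1 -> legal
(0,4): flips 1 -> legal
(0,5): flips 1 -> legal
(1,1): no bracket -> illegal
(1,3): no bracket -> illegal
(1,5): no bracket -> illegal
(2,5): no bracket -> illegal
(3,1): flips 1 -> legal
(3,4): no bracket -> illegal
(4,1): flips 1 -> legal
(4,2): flips 2 -> legal
(5,2): no bracket -> illegal
(5,3): flips 1 -> legal
(5,4): flips 2 -> legal
W mobility = 10

Answer: B=5 W=10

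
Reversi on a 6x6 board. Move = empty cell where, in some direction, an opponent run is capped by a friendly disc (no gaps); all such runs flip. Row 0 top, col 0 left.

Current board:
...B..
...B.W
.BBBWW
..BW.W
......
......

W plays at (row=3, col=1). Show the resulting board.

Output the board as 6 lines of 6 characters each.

Answer: ...B..
...B.W
.BBBWW
.WWW.W
......
......

Derivation:
Place W at (3,1); scan 8 dirs for brackets.
Dir NW: first cell '.' (not opp) -> no flip
Dir N: opp run (2,1), next='.' -> no flip
Dir NE: opp run (2,2) (1,3), next='.' -> no flip
Dir W: first cell '.' (not opp) -> no flip
Dir E: opp run (3,2) capped by W -> flip
Dir SW: first cell '.' (not opp) -> no flip
Dir S: first cell '.' (not opp) -> no flip
Dir SE: first cell '.' (not opp) -> no flip
All flips: (3,2)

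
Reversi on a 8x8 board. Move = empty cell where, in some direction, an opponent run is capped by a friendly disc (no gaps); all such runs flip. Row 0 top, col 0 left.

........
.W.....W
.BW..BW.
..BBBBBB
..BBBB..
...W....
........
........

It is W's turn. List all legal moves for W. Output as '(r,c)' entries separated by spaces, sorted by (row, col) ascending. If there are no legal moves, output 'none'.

Answer: (2,0) (2,3) (2,4) (3,1) (4,6) (5,2) (5,5)

Derivation:
(1,0): no bracket -> illegal
(1,2): no bracket -> illegal
(1,4): no bracket -> illegal
(1,5): no bracket -> illegal
(1,6): no bracket -> illegal
(2,0): flips 1 -> legal
(2,3): flips 2 -> legal
(2,4): flips 1 -> legal
(2,7): no bracket -> illegal
(3,0): no bracket -> illegal
(3,1): flips 2 -> legal
(4,1): no bracket -> illegal
(4,6): flips 1 -> legal
(4,7): no bracket -> illegal
(5,1): no bracket -> illegal
(5,2): flips 2 -> legal
(5,4): no bracket -> illegal
(5,5): flips 2 -> legal
(5,6): no bracket -> illegal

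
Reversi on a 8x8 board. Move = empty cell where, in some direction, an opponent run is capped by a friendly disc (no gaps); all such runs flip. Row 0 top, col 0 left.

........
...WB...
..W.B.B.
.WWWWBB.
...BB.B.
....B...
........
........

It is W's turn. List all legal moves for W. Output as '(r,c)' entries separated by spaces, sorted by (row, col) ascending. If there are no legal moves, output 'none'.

Answer: (0,4) (1,5) (3,7) (5,2) (5,3) (5,5) (5,7) (6,4) (6,5)

Derivation:
(0,3): no bracket -> illegal
(0,4): flips 2 -> legal
(0,5): no bracket -> illegal
(1,5): flips 2 -> legal
(1,6): no bracket -> illegal
(1,7): no bracket -> illegal
(2,3): no bracket -> illegal
(2,5): no bracket -> illegal
(2,7): no bracket -> illegal
(3,7): flips 2 -> legal
(4,2): no bracket -> illegal
(4,5): no bracket -> illegal
(4,7): no bracket -> illegal
(5,2): flips 1 -> legal
(5,3): flips 1 -> legal
(5,5): flips 1 -> legal
(5,6): no bracket -> illegal
(5,7): flips 3 -> legal
(6,3): no bracket -> illegal
(6,4): flips 2 -> legal
(6,5): flips 2 -> legal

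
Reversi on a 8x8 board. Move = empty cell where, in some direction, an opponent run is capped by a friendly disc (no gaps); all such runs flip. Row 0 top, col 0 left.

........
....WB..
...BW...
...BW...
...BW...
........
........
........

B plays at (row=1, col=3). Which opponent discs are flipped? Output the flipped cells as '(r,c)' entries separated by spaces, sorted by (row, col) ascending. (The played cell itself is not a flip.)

Dir NW: first cell '.' (not opp) -> no flip
Dir N: first cell '.' (not opp) -> no flip
Dir NE: first cell '.' (not opp) -> no flip
Dir W: first cell '.' (not opp) -> no flip
Dir E: opp run (1,4) capped by B -> flip
Dir SW: first cell '.' (not opp) -> no flip
Dir S: first cell 'B' (not opp) -> no flip
Dir SE: opp run (2,4), next='.' -> no flip

Answer: (1,4)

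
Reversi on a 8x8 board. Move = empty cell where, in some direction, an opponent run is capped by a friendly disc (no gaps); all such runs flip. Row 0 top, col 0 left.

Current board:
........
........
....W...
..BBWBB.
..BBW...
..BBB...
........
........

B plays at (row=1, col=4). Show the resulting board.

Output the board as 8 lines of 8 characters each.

Place B at (1,4); scan 8 dirs for brackets.
Dir NW: first cell '.' (not opp) -> no flip
Dir N: first cell '.' (not opp) -> no flip
Dir NE: first cell '.' (not opp) -> no flip
Dir W: first cell '.' (not opp) -> no flip
Dir E: first cell '.' (not opp) -> no flip
Dir SW: first cell '.' (not opp) -> no flip
Dir S: opp run (2,4) (3,4) (4,4) capped by B -> flip
Dir SE: first cell '.' (not opp) -> no flip
All flips: (2,4) (3,4) (4,4)

Answer: ........
....B...
....B...
..BBBBB.
..BBB...
..BBB...
........
........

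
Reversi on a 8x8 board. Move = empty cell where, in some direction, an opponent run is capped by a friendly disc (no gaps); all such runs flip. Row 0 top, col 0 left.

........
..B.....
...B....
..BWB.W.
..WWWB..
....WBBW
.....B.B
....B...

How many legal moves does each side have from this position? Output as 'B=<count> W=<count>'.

Answer: B=8 W=11

Derivation:
-- B to move --
(2,2): flips 2 -> legal
(2,4): no bracket -> illegal
(2,5): no bracket -> illegal
(2,6): no bracket -> illegal
(2,7): flips 1 -> legal
(3,1): no bracket -> illegal
(3,5): no bracket -> illegal
(3,7): no bracket -> illegal
(4,1): flips 3 -> legal
(4,6): no bracket -> illegal
(4,7): flips 1 -> legal
(5,1): no bracket -> illegal
(5,2): flips 2 -> legal
(5,3): flips 3 -> legal
(6,3): flips 1 -> legal
(6,4): flips 2 -> legal
(6,6): no bracket -> illegal
B mobility = 8
-- W to move --
(0,1): no bracket -> illegal
(0,2): no bracket -> illegal
(0,3): no bracket -> illegal
(1,1): no bracket -> illegal
(1,3): flips 1 -> legal
(1,4): no bracket -> illegal
(2,1): flips 1 -> legal
(2,2): flips 1 -> legal
(2,4): flips 1 -> legal
(2,5): flips 1 -> legal
(3,1): flips 1 -> legal
(3,5): flips 1 -> legal
(4,1): no bracket -> illegal
(4,6): flips 1 -> legal
(4,7): no bracket -> illegal
(6,3): no bracket -> illegal
(6,4): no bracket -> illegal
(6,6): flips 1 -> legal
(7,3): no bracket -> illegal
(7,5): no bracket -> illegal
(7,6): flips 1 -> legal
(7,7): flips 1 -> legal
W mobility = 11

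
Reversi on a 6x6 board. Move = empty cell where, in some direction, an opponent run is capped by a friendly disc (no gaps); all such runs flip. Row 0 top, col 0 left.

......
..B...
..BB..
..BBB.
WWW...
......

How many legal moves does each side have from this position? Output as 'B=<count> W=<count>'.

Answer: B=3 W=3

Derivation:
-- B to move --
(3,0): no bracket -> illegal
(3,1): no bracket -> illegal
(4,3): no bracket -> illegal
(5,0): flips 1 -> legal
(5,1): flips 1 -> legal
(5,2): flips 1 -> legal
(5,3): no bracket -> illegal
B mobility = 3
-- W to move --
(0,1): no bracket -> illegal
(0,2): flips 3 -> legal
(0,3): no bracket -> illegal
(1,1): no bracket -> illegal
(1,3): no bracket -> illegal
(1,4): flips 2 -> legal
(2,1): no bracket -> illegal
(2,4): flips 1 -> legal
(2,5): no bracket -> illegal
(3,1): no bracket -> illegal
(3,5): no bracket -> illegal
(4,3): no bracket -> illegal
(4,4): no bracket -> illegal
(4,5): no bracket -> illegal
W mobility = 3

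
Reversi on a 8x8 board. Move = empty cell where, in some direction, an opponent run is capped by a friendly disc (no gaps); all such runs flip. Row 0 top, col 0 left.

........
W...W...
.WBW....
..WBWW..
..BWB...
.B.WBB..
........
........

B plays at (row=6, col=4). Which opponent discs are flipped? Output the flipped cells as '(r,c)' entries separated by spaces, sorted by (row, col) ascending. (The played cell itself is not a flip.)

Answer: (5,3)

Derivation:
Dir NW: opp run (5,3) capped by B -> flip
Dir N: first cell 'B' (not opp) -> no flip
Dir NE: first cell 'B' (not opp) -> no flip
Dir W: first cell '.' (not opp) -> no flip
Dir E: first cell '.' (not opp) -> no flip
Dir SW: first cell '.' (not opp) -> no flip
Dir S: first cell '.' (not opp) -> no flip
Dir SE: first cell '.' (not opp) -> no flip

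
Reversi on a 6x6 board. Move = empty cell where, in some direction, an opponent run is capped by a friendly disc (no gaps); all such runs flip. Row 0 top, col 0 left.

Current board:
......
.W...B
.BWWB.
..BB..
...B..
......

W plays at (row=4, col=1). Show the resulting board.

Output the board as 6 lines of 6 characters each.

Answer: ......
.W...B
.BWWB.
..WB..
.W.B..
......

Derivation:
Place W at (4,1); scan 8 dirs for brackets.
Dir NW: first cell '.' (not opp) -> no flip
Dir N: first cell '.' (not opp) -> no flip
Dir NE: opp run (3,2) capped by W -> flip
Dir W: first cell '.' (not opp) -> no flip
Dir E: first cell '.' (not opp) -> no flip
Dir SW: first cell '.' (not opp) -> no flip
Dir S: first cell '.' (not opp) -> no flip
Dir SE: first cell '.' (not opp) -> no flip
All flips: (3,2)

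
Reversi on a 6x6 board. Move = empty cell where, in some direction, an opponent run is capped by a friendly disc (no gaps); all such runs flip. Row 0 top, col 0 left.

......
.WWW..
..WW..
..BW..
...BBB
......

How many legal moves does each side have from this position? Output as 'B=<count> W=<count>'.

-- B to move --
(0,0): flips 3 -> legal
(0,1): no bracket -> illegal
(0,2): flips 2 -> legal
(0,3): flips 3 -> legal
(0,4): no bracket -> illegal
(1,0): no bracket -> illegal
(1,4): flips 1 -> legal
(2,0): no bracket -> illegal
(2,1): no bracket -> illegal
(2,4): no bracket -> illegal
(3,1): no bracket -> illegal
(3,4): flips 1 -> legal
(4,2): no bracket -> illegal
B mobility = 5
-- W to move --
(2,1): no bracket -> illegal
(3,1): flips 1 -> legal
(3,4): no bracket -> illegal
(3,5): no bracket -> illegal
(4,1): flips 1 -> legal
(4,2): flips 1 -> legal
(5,2): no bracket -> illegal
(5,3): flips 1 -> legal
(5,4): no bracket -> illegal
(5,5): flips 1 -> legal
W mobility = 5

Answer: B=5 W=5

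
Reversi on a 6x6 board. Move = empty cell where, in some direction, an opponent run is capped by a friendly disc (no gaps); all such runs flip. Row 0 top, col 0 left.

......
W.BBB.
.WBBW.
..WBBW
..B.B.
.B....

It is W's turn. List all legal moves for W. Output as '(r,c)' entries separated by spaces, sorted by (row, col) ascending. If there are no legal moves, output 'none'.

(0,1): no bracket -> illegal
(0,2): flips 3 -> legal
(0,3): flips 1 -> legal
(0,4): flips 1 -> legal
(0,5): flips 2 -> legal
(1,1): no bracket -> illegal
(1,5): no bracket -> illegal
(2,5): no bracket -> illegal
(3,1): no bracket -> illegal
(4,0): no bracket -> illegal
(4,1): no bracket -> illegal
(4,3): no bracket -> illegal
(4,5): no bracket -> illegal
(5,0): no bracket -> illegal
(5,2): flips 1 -> legal
(5,3): flips 1 -> legal
(5,4): flips 2 -> legal
(5,5): no bracket -> illegal

Answer: (0,2) (0,3) (0,4) (0,5) (5,2) (5,3) (5,4)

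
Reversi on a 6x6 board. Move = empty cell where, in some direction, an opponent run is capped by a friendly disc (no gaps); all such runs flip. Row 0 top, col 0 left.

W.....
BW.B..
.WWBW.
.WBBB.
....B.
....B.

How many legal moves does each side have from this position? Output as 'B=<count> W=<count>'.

Answer: B=8 W=7

Derivation:
-- B to move --
(0,1): no bracket -> illegal
(0,2): no bracket -> illegal
(1,2): flips 2 -> legal
(1,4): flips 1 -> legal
(1,5): flips 1 -> legal
(2,0): flips 2 -> legal
(2,5): flips 1 -> legal
(3,0): flips 1 -> legal
(3,5): flips 1 -> legal
(4,0): flips 2 -> legal
(4,1): no bracket -> illegal
(4,2): no bracket -> illegal
B mobility = 8
-- W to move --
(0,1): no bracket -> illegal
(0,2): flips 1 -> legal
(0,3): no bracket -> illegal
(0,4): flips 1 -> legal
(1,2): no bracket -> illegal
(1,4): no bracket -> illegal
(2,0): flips 1 -> legal
(2,5): no bracket -> illegal
(3,5): flips 3 -> legal
(4,1): no bracket -> illegal
(4,2): flips 2 -> legal
(4,3): flips 1 -> legal
(4,5): no bracket -> illegal
(5,3): no bracket -> illegal
(5,5): flips 2 -> legal
W mobility = 7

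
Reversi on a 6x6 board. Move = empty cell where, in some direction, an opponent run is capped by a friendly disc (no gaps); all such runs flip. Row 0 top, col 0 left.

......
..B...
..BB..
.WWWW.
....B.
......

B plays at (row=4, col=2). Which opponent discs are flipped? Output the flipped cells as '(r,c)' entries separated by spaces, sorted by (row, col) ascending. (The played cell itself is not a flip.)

Answer: (3,2)

Derivation:
Dir NW: opp run (3,1), next='.' -> no flip
Dir N: opp run (3,2) capped by B -> flip
Dir NE: opp run (3,3), next='.' -> no flip
Dir W: first cell '.' (not opp) -> no flip
Dir E: first cell '.' (not opp) -> no flip
Dir SW: first cell '.' (not opp) -> no flip
Dir S: first cell '.' (not opp) -> no flip
Dir SE: first cell '.' (not opp) -> no flip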